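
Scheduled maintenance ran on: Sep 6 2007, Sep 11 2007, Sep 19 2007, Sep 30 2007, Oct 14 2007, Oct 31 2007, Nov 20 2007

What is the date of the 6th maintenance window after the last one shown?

May 21 2008

Intervals are 5, 8, 11, 14, 17, 20 days — an arithmetic progression with common difference 3.
Next gap: 23 days. Nov 20 2007 + 23 days = Dec 13 2007.
Next gap: 26 days. Dec 13 2007 + 26 days = Jan 8 2008.
Next gap: 29 days. Jan 8 2008 + 29 days = Feb 6 2008.
Next gap: 32 days. Feb 6 2008 + 32 days = Mar 9 2008.
Next gap: 35 days. Mar 9 2008 + 35 days = Apr 13 2008.
Next gap: 38 days. Apr 13 2008 + 38 days = May 21 2008.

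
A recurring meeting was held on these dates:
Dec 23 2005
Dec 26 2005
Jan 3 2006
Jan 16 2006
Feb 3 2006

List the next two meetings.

Feb 26 2006, Mar 26 2006

Gaps: 3, 8, 13, 18 days — each gap is 5 larger than the previous one.
Next gap: 23 days. Feb 3 2006 + 23 days = Feb 26 2006.
Next gap: 28 days. Feb 26 2006 + 28 days = Mar 26 2006.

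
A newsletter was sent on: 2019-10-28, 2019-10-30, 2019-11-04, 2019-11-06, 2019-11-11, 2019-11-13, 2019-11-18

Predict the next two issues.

The gap pattern 2, 5, 2, 5, 2, 5 repeats every 2 events.
These are the Mondays and Wednesdays of each week.
The following Wednesday is 2019-11-20.
The following Monday is 2019-11-25.

2019-11-20, 2019-11-25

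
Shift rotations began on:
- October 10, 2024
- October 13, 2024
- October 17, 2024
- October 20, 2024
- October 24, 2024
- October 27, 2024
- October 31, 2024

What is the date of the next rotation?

The gap pattern 3, 4, 3, 4, 3, 4 repeats every 2 events.
These are the Thursdays and Sundays of each week.
The following Sunday is November 3, 2024.

November 3, 2024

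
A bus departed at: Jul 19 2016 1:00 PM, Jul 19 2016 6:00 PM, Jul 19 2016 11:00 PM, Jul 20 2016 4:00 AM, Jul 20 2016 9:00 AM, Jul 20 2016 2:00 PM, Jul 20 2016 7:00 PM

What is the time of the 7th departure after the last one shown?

Gaps: 5, 5, 5, 5, 5, 5 hours — each event is 5 hours after the previous one.
Jul 20 2016 7:00 PM + 5 h = Jul 21 2016 12:00 AM.
Jul 21 2016 12:00 AM + 5 h = Jul 21 2016 5:00 AM.
Jul 21 2016 5:00 AM + 5 h = Jul 21 2016 10:00 AM.
Jul 21 2016 10:00 AM + 5 h = Jul 21 2016 3:00 PM.
Jul 21 2016 3:00 PM + 5 h = Jul 21 2016 8:00 PM.
Jul 21 2016 8:00 PM + 5 h = Jul 22 2016 1:00 AM.
Jul 22 2016 1:00 AM + 5 h = Jul 22 2016 6:00 AM.

Jul 22 2016 6:00 AM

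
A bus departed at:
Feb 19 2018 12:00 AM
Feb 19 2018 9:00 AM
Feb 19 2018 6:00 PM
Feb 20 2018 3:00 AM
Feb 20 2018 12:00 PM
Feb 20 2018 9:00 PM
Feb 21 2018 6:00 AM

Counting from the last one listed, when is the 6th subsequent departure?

Spacing: 9, 9, 9, 9, 9, 9 h — constant 9 h.
Feb 21 2018 6:00 AM + 9 h = Feb 21 2018 3:00 PM.
Feb 21 2018 3:00 PM + 9 h = Feb 22 2018 12:00 AM.
Feb 22 2018 12:00 AM + 9 h = Feb 22 2018 9:00 AM.
Feb 22 2018 9:00 AM + 9 h = Feb 22 2018 6:00 PM.
Feb 22 2018 6:00 PM + 9 h = Feb 23 2018 3:00 AM.
Feb 23 2018 3:00 AM + 9 h = Feb 23 2018 12:00 PM.

Feb 23 2018 12:00 PM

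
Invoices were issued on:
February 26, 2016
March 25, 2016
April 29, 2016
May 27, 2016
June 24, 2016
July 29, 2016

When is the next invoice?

All Fridays; the gaps (28, 35, 28, 28, 35) vary with month length.
This is the last Friday of each month.
August 2016 ends with Friday August 26, 2016.

August 26, 2016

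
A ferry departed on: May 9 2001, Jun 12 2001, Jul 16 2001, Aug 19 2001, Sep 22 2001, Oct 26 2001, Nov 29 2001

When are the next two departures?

Jan 2 2002, Feb 5 2002

Every event comes 34 days after the last (34, 34, 34, 34, 34, 34).
Nov 29 2001 + 34 days = Jan 2 2002.
Jan 2 2002 + 34 days = Feb 5 2002.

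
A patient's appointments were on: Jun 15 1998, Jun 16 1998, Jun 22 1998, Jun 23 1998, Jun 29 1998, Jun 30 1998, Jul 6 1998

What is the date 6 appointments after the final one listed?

Every event lands on a Monday or Tuesday (gaps cycle 1, 6, 1, 6, 1, 6).
So the schedule is: every Monday and Tuesday.
Next Tuesday: Jul 7 1998.
The following Monday is Jul 13 1998.
Next Tuesday: Jul 14 1998.
The following Monday is Jul 20 1998.
The following Tuesday is Jul 21 1998.
The following Monday is Jul 27 1998.

Jul 27 1998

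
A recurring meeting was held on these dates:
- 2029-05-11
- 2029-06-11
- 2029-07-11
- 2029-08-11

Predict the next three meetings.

2029-09-11, 2029-10-11, 2029-11-11

Gaps: 31, 30, 31 days — not constant. Every event is on the 11th of the month.
Pattern: the 11th of each month.
September 2029: 2029-09-11.
October 2029: 2029-10-11.
November 2029: 2029-11-11.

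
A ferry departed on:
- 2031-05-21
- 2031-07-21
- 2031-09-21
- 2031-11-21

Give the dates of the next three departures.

2032-01-21, 2032-03-21, 2032-05-21

Gaps: 61, 62, 61 days — not constant. Every event is on the 21st of the month.
Pattern: the 21st of every 2 months.
January 2032: 2032-01-21.
Next: March 2032 → 2032-03-21.
May 2032: 2032-05-21.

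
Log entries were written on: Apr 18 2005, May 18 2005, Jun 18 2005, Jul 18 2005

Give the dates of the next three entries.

Gaps: 30, 31, 30 days — not constant. Every event is on the 18th of the month.
Pattern: the 18th of each month.
Next: August 2005 → Aug 18 2005.
September 2005: Sep 18 2005.
October 2005: Oct 18 2005.

Aug 18 2005, Sep 18 2005, Oct 18 2005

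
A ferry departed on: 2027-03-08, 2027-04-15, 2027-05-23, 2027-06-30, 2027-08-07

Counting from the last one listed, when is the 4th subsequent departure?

2028-01-06

Gaps between consecutive events: 38, 38, 38, 38 days — a constant 38-day interval.
2027-08-07 + 38 days = 2027-09-14.
2027-09-14 + 38 days = 2027-10-22.
2027-10-22 + 38 days = 2027-11-29.
2027-11-29 + 38 days = 2028-01-06.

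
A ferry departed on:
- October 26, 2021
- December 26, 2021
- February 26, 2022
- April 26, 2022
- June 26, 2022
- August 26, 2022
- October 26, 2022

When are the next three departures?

The day-of-month is always 26 (61, 62, 59, 61, 61, 61 days between events).
So this recurs on the 26th of every 2 months.
Next: December 2022 → December 26, 2022.
February 2023: February 26, 2023.
April 2023: April 26, 2023.

December 26, 2022; February 26, 2023; April 26, 2023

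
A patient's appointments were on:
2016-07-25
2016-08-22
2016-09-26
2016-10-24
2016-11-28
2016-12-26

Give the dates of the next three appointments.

These are Mondays at 28- or 35-day spacing (28, 35, 28, 35, 28).
The pattern: 4th Monday of the month.
4th Monday of January 2017: 2017-01-23.
4th Monday of February 2017: 2017-02-27.
March 2017 — 4th Monday is 2017-03-27.

2017-01-23, 2017-02-27, 2017-03-27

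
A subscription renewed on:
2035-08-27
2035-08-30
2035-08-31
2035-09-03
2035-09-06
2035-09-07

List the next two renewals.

Gaps: 3, 1, 3, 3, 1 days — not constant, but cyclic with period 3.
The events fall on every Monday, Thursday and Friday.
The following Monday is 2035-09-10.
Next Thursday: 2035-09-13.

2035-09-10, 2035-09-13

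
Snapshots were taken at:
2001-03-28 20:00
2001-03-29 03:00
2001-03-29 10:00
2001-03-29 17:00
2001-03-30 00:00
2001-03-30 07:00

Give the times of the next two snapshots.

The interval is a steady 7 hours (7, 7, 7, 7, 7).
2001-03-30 07:00 + 7 h = 2001-03-30 14:00.
2001-03-30 14:00 + 7 h = 2001-03-30 21:00.

2001-03-30 14:00, 2001-03-30 21:00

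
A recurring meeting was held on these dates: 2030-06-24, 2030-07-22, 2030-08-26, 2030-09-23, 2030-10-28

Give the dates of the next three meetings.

2030-11-25, 2030-12-23, 2031-01-27

These are Mondays at 28- or 35-day spacing (28, 35, 28, 35).
The pattern: 4th Monday of the month.
4th Monday of November 2030: 2030-11-25.
4th Monday of December 2030: 2030-12-23.
January 2031 — 4th Monday is 2031-01-27.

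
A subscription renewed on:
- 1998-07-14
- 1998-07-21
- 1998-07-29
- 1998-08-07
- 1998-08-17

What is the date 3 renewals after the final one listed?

Gaps: 7, 8, 9, 10 days — each gap is 1 larger than the previous one.
Next gap: 11 days. 1998-08-17 + 11 days = 1998-08-28.
Next gap: 12 days. 1998-08-28 + 12 days = 1998-09-09.
Next gap: 13 days. 1998-09-09 + 13 days = 1998-09-22.

1998-09-22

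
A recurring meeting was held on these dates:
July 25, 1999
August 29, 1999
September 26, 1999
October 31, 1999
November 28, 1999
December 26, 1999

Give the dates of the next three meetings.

These are Sundays with 35, 28, 35, 28, 28-day gaps.
Each is the final Sunday of its month — August 29, 1999 is past the 28th, so '4th Sunday' doesn't fit.
January 2000 ends with Sunday January 30, 2000.
February 2000 ends with Sunday February 27, 2000.
Last Sunday of March 2000: March 26, 2000.

January 30, 2000; February 27, 2000; March 26, 2000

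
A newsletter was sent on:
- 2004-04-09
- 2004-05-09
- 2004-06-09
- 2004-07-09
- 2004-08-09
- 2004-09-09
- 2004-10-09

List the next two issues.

2004-11-09, 2004-12-09

Each date is the 9th; the gaps (30, 31, 30, 31, 31, 30) track the month lengths.
The rule is the 9th of each month.
Next: November 2004 → 2004-11-09.
Next: December 2004 → 2004-12-09.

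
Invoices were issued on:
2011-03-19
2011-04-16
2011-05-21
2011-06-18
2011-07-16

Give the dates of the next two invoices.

All dates are Saturdays, 28, 35, 28, 28 days apart.
Specifically, the 3rd Saturday of each month.
3rd Saturday of August 2011: 2011-08-20.
3rd Saturday of September 2011: 2011-09-17.

2011-08-20, 2011-09-17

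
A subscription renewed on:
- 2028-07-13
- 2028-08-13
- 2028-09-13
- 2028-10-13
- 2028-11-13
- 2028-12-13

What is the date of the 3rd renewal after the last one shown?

2029-03-13

The day-of-month is always 13 (31, 31, 30, 31, 30 days between events).
So this recurs on the 13th of each month.
Next: January 2029 → 2029-01-13.
Next: February 2029 → 2029-02-13.
Next: March 2029 → 2029-03-13.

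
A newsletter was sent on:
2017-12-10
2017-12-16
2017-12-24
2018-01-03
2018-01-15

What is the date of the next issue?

2018-01-29

Intervals are 6, 8, 10, 12 days — an arithmetic progression with common difference 2.
Next gap: 14 days. 2018-01-15 + 14 days = 2018-01-29.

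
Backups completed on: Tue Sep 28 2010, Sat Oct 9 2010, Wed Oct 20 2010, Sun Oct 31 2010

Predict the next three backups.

Thu Nov 11 2010, Mon Nov 22 2010, Fri Dec 3 2010

Gaps between consecutive events: 11, 11, 11 days — a constant 11-day interval.
Sun Oct 31 2010 + 11 days = Thu Nov 11 2010.
Thu Nov 11 2010 + 11 days = Mon Nov 22 2010.
Mon Nov 22 2010 + 11 days = Fri Dec 3 2010.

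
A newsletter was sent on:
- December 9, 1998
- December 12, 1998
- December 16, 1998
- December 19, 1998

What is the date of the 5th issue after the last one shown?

Every event lands on a Wednesday or Saturday (gaps cycle 3, 4, 3).
So the schedule is: every Wednesday and Saturday.
The following Wednesday is December 23, 1998.
Next Saturday: December 26, 1998.
The following Wednesday is December 30, 1998.
Next Saturday: January 2, 1999.
Next Wednesday: January 6, 1999.

January 6, 1999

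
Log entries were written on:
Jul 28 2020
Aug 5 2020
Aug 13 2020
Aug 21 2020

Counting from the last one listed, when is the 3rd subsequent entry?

Sep 14 2020

Every event comes 8 days after the last (8, 8, 8).
Aug 21 2020 + 8 days = Aug 29 2020.
Aug 29 2020 + 8 days = Sep 6 2020.
Sep 6 2020 + 8 days = Sep 14 2020.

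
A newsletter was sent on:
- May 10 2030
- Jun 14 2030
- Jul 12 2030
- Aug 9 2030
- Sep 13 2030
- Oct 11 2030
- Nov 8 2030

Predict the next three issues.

Dec 13 2030, Jan 10 2031, Feb 14 2031

All dates are Fridays, 35, 28, 28, 35, 28, 28 days apart.
Specifically, the 2nd Friday of each month.
December 2030 — 2nd Friday is Dec 13 2030.
January 2031 — 2nd Friday is Jan 10 2031.
February 2031 — 2nd Friday is Feb 14 2031.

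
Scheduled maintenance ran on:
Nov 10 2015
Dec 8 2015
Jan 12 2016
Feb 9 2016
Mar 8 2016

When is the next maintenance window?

These are Tuesdays at 28- or 35-day spacing (28, 35, 28, 28).
The pattern: 2nd Tuesday of the month.
2nd Tuesday of April 2016: Apr 12 2016.

Apr 12 2016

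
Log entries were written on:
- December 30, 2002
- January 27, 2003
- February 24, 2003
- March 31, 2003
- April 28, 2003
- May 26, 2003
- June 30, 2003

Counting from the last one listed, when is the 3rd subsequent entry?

September 29, 2003

Every date is a Monday; gaps 28, 28, 35, 28, 28, 35 days.
Each is the last Monday of its month (at least one falls on the 29th or later, ruling out '4th Monday').
Last Monday of July 2003: July 28, 2003.
August 2003 ends with Monday August 25, 2003.
September 2003 ends with Monday September 29, 2003.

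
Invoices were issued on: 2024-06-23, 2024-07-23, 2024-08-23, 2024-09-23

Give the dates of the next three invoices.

2024-10-23, 2024-11-23, 2024-12-23

Gaps: 30, 31, 31 days — not constant. Every event is on the 23rd of the month.
Pattern: the 23rd of each month.
Next: October 2024 → 2024-10-23.
Next: November 2024 → 2024-11-23.
December 2024: 2024-12-23.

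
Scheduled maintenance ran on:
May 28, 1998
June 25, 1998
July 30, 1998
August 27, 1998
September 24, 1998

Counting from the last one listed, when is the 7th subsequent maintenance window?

These are Thursdays with 28, 35, 28, 28-day gaps.
Each is the final Thursday of its month — July 30, 1998 is past the 28th, so '4th Thursday' doesn't fit.
Last Thursday of October 1998: October 29, 1998.
Last Thursday of November 1998: November 26, 1998.
Last Thursday of December 1998: December 31, 1998.
Last Thursday of January 1999: January 28, 1999.
February 1999 ends with Thursday February 25, 1999.
March 1999 ends with Thursday March 25, 1999.
April 1999 ends with Thursday April 29, 1999.

April 29, 1999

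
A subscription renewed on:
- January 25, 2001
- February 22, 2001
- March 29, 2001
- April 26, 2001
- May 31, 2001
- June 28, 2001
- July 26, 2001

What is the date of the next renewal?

These are Thursdays with 28, 35, 28, 35, 28, 28-day gaps.
Each is the final Thursday of its month — March 29, 2001 is past the 28th, so '4th Thursday' doesn't fit.
August 2001 ends with Thursday August 30, 2001.

August 30, 2001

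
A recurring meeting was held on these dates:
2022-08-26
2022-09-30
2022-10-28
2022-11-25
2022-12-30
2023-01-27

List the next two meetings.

Every date is a Friday; gaps 35, 28, 28, 35, 28 days.
Each is the last Friday of its month (at least one falls on the 29th or later, ruling out '4th Friday').
February 2023 ends with Friday 2023-02-24.
Last Friday of March 2023: 2023-03-31.

2023-02-24, 2023-03-31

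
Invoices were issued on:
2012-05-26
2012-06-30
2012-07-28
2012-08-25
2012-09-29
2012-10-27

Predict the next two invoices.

2012-11-24, 2012-12-29

These are Saturdays with 35, 28, 28, 35, 28-day gaps.
Each is the final Saturday of its month — 2012-06-30 is past the 28th, so '4th Saturday' doesn't fit.
Last Saturday of November 2012: 2012-11-24.
December 2012 ends with Saturday 2012-12-29.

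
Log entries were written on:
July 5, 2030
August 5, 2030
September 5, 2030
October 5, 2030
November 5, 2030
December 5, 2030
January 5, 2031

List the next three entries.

Each date is the 5th; the gaps (31, 31, 30, 31, 30, 31) track the month lengths.
The rule is the 5th of each month.
February 2031: February 5, 2031.
Next: March 2031 → March 5, 2031.
Next: April 2031 → April 5, 2031.

February 5, 2031; March 5, 2031; April 5, 2031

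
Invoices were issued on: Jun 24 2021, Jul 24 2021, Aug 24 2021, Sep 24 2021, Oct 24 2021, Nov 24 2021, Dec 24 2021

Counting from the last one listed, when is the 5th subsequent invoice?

May 24 2022

Gaps: 30, 31, 31, 30, 31, 30 days — not constant. Every event is on the 24th of the month.
Pattern: the 24th of each month.
Next: January 2022 → Jan 24 2022.
Next: February 2022 → Feb 24 2022.
Next: March 2022 → Mar 24 2022.
April 2022: Apr 24 2022.
Next: May 2022 → May 24 2022.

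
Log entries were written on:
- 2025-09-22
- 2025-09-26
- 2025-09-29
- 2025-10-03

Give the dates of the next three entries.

The gap pattern 4, 3, 4 repeats every 2 events.
These are the Mondays and Fridays of each week.
Next Monday: 2025-10-06.
The following Friday is 2025-10-10.
Next Monday: 2025-10-13.

2025-10-06, 2025-10-10, 2025-10-13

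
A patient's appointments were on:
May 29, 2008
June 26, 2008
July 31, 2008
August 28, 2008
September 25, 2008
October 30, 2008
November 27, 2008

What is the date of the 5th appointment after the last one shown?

All Thursdays; the gaps (28, 35, 28, 28, 35, 28) vary with month length.
This is the last Thursday of each month.
December 2008 ends with Thursday December 25, 2008.
January 2009 ends with Thursday January 29, 2009.
Last Thursday of February 2009: February 26, 2009.
Last Thursday of March 2009: March 26, 2009.
Last Thursday of April 2009: April 30, 2009.

April 30, 2009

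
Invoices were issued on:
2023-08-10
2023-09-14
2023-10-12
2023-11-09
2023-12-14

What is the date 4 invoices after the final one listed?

2024-04-11

These are Thursdays at 28- or 35-day spacing (35, 28, 28, 35).
The pattern: 2nd Thursday of the month.
January 2024 — 2nd Thursday is 2024-01-11.
February 2024 — 2nd Thursday is 2024-02-08.
2nd Thursday of March 2024: 2024-03-14.
2nd Thursday of April 2024: 2024-04-11.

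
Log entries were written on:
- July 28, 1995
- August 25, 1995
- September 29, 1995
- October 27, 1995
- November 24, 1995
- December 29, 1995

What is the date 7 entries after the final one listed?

July 26, 1996

All Fridays; the gaps (28, 35, 28, 28, 35) vary with month length.
This is the last Friday of each month.
Last Friday of January 1996: January 26, 1996.
Last Friday of February 1996: February 23, 1996.
March 1996 ends with Friday March 29, 1996.
Last Friday of April 1996: April 26, 1996.
May 1996 ends with Friday May 31, 1996.
Last Friday of June 1996: June 28, 1996.
July 1996 ends with Friday July 26, 1996.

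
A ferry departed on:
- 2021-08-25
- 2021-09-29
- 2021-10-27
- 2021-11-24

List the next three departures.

Every date is a Wednesday; gaps 35, 28, 28 days.
Each is the last Wednesday of its month (at least one falls on the 29th or later, ruling out '4th Wednesday').
Last Wednesday of December 2021: 2021-12-29.
January 2022 ends with Wednesday 2022-01-26.
February 2022 ends with Wednesday 2022-02-23.

2021-12-29, 2022-01-26, 2022-02-23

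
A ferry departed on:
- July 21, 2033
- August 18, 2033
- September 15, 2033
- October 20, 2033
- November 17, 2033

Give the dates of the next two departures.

December 15, 2033; January 19, 2034

These are Thursdays at 28- or 35-day spacing (28, 28, 35, 28).
The pattern: 3rd Thursday of the month.
December 2033 — 3rd Thursday is December 15, 2033.
January 2034 — 3rd Thursday is January 19, 2034.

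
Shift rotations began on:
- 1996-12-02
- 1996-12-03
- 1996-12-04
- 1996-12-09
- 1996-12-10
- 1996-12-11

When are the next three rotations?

1996-12-16, 1996-12-17, 1996-12-18

Gaps: 1, 1, 5, 1, 1 days — not constant, but cyclic with period 3.
The events fall on every Monday, Tuesday and Wednesday.
Next Monday: 1996-12-16.
Next Tuesday: 1996-12-17.
The following Wednesday is 1996-12-18.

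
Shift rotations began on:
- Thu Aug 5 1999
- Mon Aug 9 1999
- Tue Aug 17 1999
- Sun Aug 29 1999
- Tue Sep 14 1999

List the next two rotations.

Intervals are 4, 8, 12, 16 days — an arithmetic progression with common difference 4.
Next gap: 20 days. Tue Sep 14 1999 + 20 days = Mon Oct 4 1999.
Next gap: 24 days. Mon Oct 4 1999 + 24 days = Thu Oct 28 1999.

Mon Oct 4 1999, Thu Oct 28 1999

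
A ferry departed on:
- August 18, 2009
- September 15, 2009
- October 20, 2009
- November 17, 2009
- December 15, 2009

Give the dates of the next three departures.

All dates are Tuesdays, 28, 35, 28, 28 days apart.
Specifically, the 3rd Tuesday of each month.
3rd Tuesday of January 2010: January 19, 2010.
3rd Tuesday of February 2010: February 16, 2010.
3rd Tuesday of March 2010: March 16, 2010.

January 19, 2010; February 16, 2010; March 16, 2010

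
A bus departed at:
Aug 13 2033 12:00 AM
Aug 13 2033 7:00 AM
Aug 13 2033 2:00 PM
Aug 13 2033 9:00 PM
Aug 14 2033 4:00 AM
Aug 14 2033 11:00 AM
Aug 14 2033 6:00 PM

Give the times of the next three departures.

The interval is a steady 7 hours (7, 7, 7, 7, 7, 7).
Aug 14 2033 6:00 PM + 7 h = Aug 15 2033 1:00 AM.
Aug 15 2033 1:00 AM + 7 h = Aug 15 2033 8:00 AM.
Aug 15 2033 8:00 AM + 7 h = Aug 15 2033 3:00 PM.

Aug 15 2033 1:00 AM, Aug 15 2033 8:00 AM, Aug 15 2033 3:00 PM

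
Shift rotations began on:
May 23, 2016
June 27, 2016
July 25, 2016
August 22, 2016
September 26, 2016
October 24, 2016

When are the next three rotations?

November 28, 2016; December 26, 2016; January 23, 2017

These are Mondays at 28- or 35-day spacing (35, 28, 28, 35, 28).
The pattern: 4th Monday of the month.
November 2016 — 4th Monday is November 28, 2016.
December 2016 — 4th Monday is December 26, 2016.
January 2017 — 4th Monday is January 23, 2017.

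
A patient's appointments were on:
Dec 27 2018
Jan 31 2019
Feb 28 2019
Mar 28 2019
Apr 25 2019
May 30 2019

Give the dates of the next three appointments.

Jun 27 2019, Jul 25 2019, Aug 29 2019

These are Thursdays with 35, 28, 28, 28, 35-day gaps.
Each is the final Thursday of its month — Jan 31 2019 is past the 28th, so '4th Thursday' doesn't fit.
June 2019 ends with Thursday Jun 27 2019.
Last Thursday of July 2019: Jul 25 2019.
Last Thursday of August 2019: Aug 29 2019.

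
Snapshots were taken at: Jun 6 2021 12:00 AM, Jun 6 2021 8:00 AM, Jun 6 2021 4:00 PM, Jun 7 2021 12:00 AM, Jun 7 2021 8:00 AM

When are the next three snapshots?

Spacing: 8, 8, 8, 8 h — constant 8 h.
Jun 7 2021 8:00 AM + 8 h = Jun 7 2021 4:00 PM.
Jun 7 2021 4:00 PM + 8 h = Jun 8 2021 12:00 AM.
Jun 8 2021 12:00 AM + 8 h = Jun 8 2021 8:00 AM.

Jun 7 2021 4:00 PM, Jun 8 2021 12:00 AM, Jun 8 2021 8:00 AM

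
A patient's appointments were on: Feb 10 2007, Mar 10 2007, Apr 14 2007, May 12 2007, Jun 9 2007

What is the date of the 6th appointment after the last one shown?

Dec 8 2007

These are Saturdays at 28- or 35-day spacing (28, 35, 28, 28).
The pattern: 2nd Saturday of the month.
2nd Saturday of July 2007: Jul 14 2007.
August 2007 — 2nd Saturday is Aug 11 2007.
2nd Saturday of September 2007: Sep 8 2007.
2nd Saturday of October 2007: Oct 13 2007.
November 2007 — 2nd Saturday is Nov 10 2007.
2nd Saturday of December 2007: Dec 8 2007.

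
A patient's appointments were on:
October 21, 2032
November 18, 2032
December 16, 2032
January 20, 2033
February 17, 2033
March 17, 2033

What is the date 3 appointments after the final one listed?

June 16, 2033

These are Thursdays at 28- or 35-day spacing (28, 28, 35, 28, 28).
The pattern: 3rd Thursday of the month.
3rd Thursday of April 2033: April 21, 2033.
3rd Thursday of May 2033: May 19, 2033.
June 2033 — 3rd Thursday is June 16, 2033.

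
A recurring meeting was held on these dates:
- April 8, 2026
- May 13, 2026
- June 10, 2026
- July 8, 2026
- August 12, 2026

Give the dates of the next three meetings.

September 9, 2026; October 14, 2026; November 11, 2026

All dates are Wednesdays, 35, 28, 28, 35 days apart.
Specifically, the 2nd Wednesday of each month.
September 2026 — 2nd Wednesday is September 9, 2026.
October 2026 — 2nd Wednesday is October 14, 2026.
November 2026 — 2nd Wednesday is November 11, 2026.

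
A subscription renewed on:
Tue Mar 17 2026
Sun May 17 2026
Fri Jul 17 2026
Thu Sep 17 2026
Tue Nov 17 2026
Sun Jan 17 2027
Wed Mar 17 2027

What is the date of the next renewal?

Each date is the 17th; the gaps (61, 61, 62, 61, 61, 59) track the month lengths.
The rule is the 17th of every 2 months.
May 2027: Mon May 17 2027.

Mon May 17 2027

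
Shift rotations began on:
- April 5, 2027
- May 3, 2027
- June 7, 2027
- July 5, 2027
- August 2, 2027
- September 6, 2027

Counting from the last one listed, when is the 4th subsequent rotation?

These are Mondays at 28- or 35-day spacing (28, 35, 28, 28, 35).
The pattern: 1st Monday of the month.
1st Monday of October 2027: October 4, 2027.
November 2027 — 1st Monday is November 1, 2027.
December 2027 — 1st Monday is December 6, 2027.
January 2028 — 1st Monday is January 3, 2028.

January 3, 2028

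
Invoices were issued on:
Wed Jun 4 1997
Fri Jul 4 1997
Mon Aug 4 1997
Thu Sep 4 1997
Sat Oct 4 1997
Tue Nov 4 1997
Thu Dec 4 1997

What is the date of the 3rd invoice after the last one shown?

Wed Mar 4 1998

The day-of-month is always 4 (30, 31, 31, 30, 31, 30 days between events).
So this recurs on the 4th of each month.
January 1998: Sun Jan 4 1998.
February 1998: Wed Feb 4 1998.
March 1998: Wed Mar 4 1998.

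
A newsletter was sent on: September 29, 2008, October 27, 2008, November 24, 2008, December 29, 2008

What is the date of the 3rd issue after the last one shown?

Every date is a Monday; gaps 28, 28, 35 days.
Each is the last Monday of its month (at least one falls on the 29th or later, ruling out '4th Monday').
Last Monday of January 2009: January 26, 2009.
Last Monday of February 2009: February 23, 2009.
March 2009 ends with Monday March 30, 2009.

March 30, 2009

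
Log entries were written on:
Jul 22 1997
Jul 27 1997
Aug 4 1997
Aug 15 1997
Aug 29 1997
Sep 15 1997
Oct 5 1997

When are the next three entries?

Oct 28 1997, Nov 23 1997, Dec 22 1997

Intervals are 5, 8, 11, 14, 17, 20 days — an arithmetic progression with common difference 3.
Next gap: 23 days. Oct 5 1997 + 23 days = Oct 28 1997.
Next gap: 26 days. Oct 28 1997 + 26 days = Nov 23 1997.
Next gap: 29 days. Nov 23 1997 + 29 days = Dec 22 1997.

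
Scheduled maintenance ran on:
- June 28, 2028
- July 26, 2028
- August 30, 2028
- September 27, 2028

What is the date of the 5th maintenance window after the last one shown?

February 28, 2029

These are Wednesdays with 28, 35, 28-day gaps.
Each is the final Wednesday of its month — August 30, 2028 is past the 28th, so '4th Wednesday' doesn't fit.
Last Wednesday of October 2028: October 25, 2028.
November 2028 ends with Wednesday November 29, 2028.
December 2028 ends with Wednesday December 27, 2028.
January 2029 ends with Wednesday January 31, 2029.
Last Wednesday of February 2029: February 28, 2029.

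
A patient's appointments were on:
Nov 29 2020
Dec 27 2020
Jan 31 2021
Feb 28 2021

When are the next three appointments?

Mar 28 2021, Apr 25 2021, May 30 2021

All Sundays; the gaps (28, 35, 28) vary with month length.
This is the last Sunday of each month.
Last Sunday of March 2021: Mar 28 2021.
Last Sunday of April 2021: Apr 25 2021.
May 2021 ends with Sunday May 30 2021.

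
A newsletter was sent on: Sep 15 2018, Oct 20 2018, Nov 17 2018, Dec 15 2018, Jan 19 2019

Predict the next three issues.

Feb 16 2019, Mar 16 2019, Apr 20 2019

All dates are Saturdays, 35, 28, 28, 35 days apart.
Specifically, the 3rd Saturday of each month.
3rd Saturday of February 2019: Feb 16 2019.
March 2019 — 3rd Saturday is Mar 16 2019.
April 2019 — 3rd Saturday is Apr 20 2019.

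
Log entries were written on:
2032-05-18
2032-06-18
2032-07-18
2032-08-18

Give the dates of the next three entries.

Each date is the 18th; the gaps (31, 30, 31) track the month lengths.
The rule is the 18th of each month.
September 2032: 2032-09-18.
Next: October 2032 → 2032-10-18.
Next: November 2032 → 2032-11-18.

2032-09-18, 2032-10-18, 2032-11-18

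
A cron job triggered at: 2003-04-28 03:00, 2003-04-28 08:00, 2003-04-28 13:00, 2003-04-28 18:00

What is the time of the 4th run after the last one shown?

Spacing: 5, 5, 5 h — constant 5 h.
2003-04-28 18:00 + 5 h = 2003-04-28 23:00.
2003-04-28 23:00 + 5 h = 2003-04-29 04:00.
2003-04-29 04:00 + 5 h = 2003-04-29 09:00.
2003-04-29 09:00 + 5 h = 2003-04-29 14:00.

2003-04-29 14:00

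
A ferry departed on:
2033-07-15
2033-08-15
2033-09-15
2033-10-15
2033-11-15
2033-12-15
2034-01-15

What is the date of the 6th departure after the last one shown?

2034-07-15

The day-of-month is always 15 (31, 31, 30, 31, 30, 31 days between events).
So this recurs on the 15th of each month.
Next: February 2034 → 2034-02-15.
March 2034: 2034-03-15.
April 2034: 2034-04-15.
May 2034: 2034-05-15.
Next: June 2034 → 2034-06-15.
Next: July 2034 → 2034-07-15.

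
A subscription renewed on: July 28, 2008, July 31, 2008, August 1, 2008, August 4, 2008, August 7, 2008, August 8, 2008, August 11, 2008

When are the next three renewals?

The gap pattern 3, 1, 3, 3, 1, 3 repeats every 3 events.
These are the Mondays, Thursdays and Fridays of each week.
Next Thursday: August 14, 2008.
Next Friday: August 15, 2008.
Next Monday: August 18, 2008.

August 14, 2008; August 15, 2008; August 18, 2008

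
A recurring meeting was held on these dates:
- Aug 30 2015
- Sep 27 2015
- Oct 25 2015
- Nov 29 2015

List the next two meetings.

Dec 27 2015, Jan 31 2016

Every date is a Sunday; gaps 28, 28, 35 days.
Each is the last Sunday of its month (at least one falls on the 29th or later, ruling out '4th Sunday').
Last Sunday of December 2015: Dec 27 2015.
Last Sunday of January 2016: Jan 31 2016.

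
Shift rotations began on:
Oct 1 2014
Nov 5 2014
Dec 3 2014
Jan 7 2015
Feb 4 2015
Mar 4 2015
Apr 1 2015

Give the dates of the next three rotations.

May 6 2015, Jun 3 2015, Jul 1 2015

These are Wednesdays at 28- or 35-day spacing (35, 28, 35, 28, 28, 28).
The pattern: 1st Wednesday of the month.
May 2015 — 1st Wednesday is May 6 2015.
1st Wednesday of June 2015: Jun 3 2015.
1st Wednesday of July 2015: Jul 1 2015.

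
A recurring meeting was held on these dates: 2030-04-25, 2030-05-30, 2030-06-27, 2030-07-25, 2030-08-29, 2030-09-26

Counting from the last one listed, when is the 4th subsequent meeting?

These are Thursdays with 35, 28, 28, 35, 28-day gaps.
Each is the final Thursday of its month — 2030-05-30 is past the 28th, so '4th Thursday' doesn't fit.
Last Thursday of October 2030: 2030-10-31.
Last Thursday of November 2030: 2030-11-28.
December 2030 ends with Thursday 2030-12-26.
Last Thursday of January 2031: 2031-01-30.

2031-01-30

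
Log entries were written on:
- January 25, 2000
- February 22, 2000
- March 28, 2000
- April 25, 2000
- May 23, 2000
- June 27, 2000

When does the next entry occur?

All dates are Tuesdays, 28, 35, 28, 28, 35 days apart.
Specifically, the 4th Tuesday of each month.
4th Tuesday of July 2000: July 25, 2000.

July 25, 2000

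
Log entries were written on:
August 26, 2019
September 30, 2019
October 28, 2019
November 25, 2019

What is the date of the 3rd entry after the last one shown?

February 24, 2020

All Mondays; the gaps (35, 28, 28) vary with month length.
This is the last Monday of each month.
Last Monday of December 2019: December 30, 2019.
January 2020 ends with Monday January 27, 2020.
Last Monday of February 2020: February 24, 2020.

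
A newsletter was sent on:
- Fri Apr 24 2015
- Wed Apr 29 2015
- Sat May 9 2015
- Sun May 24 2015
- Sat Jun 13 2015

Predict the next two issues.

Gaps: 5, 10, 15, 20 days — each gap is 5 larger than the previous one.
Next gap: 25 days. Sat Jun 13 2015 + 25 days = Wed Jul 8 2015.
Next gap: 30 days. Wed Jul 8 2015 + 30 days = Fri Aug 7 2015.

Wed Jul 8 2015, Fri Aug 7 2015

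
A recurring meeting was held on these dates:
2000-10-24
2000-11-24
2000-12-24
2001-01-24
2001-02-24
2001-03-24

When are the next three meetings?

Each date is the 24th; the gaps (31, 30, 31, 31, 28) track the month lengths.
The rule is the 24th of each month.
Next: April 2001 → 2001-04-24.
Next: May 2001 → 2001-05-24.
June 2001: 2001-06-24.

2001-04-24, 2001-05-24, 2001-06-24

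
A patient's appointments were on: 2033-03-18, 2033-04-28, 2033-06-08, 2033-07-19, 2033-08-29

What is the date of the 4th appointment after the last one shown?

2034-02-09

The spacing is 41, 41, 41, 41 days — always 41 days.
2033-08-29 + 41 days = 2033-10-09.
2033-10-09 + 41 days = 2033-11-19.
2033-11-19 + 41 days = 2033-12-30.
2033-12-30 + 41 days = 2034-02-09.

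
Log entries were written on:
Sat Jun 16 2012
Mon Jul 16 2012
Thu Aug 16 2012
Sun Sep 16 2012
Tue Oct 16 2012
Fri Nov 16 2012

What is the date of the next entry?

Gaps: 30, 31, 31, 30, 31 days — not constant. Every event is on the 16th of the month.
Pattern: the 16th of each month.
December 2012: Sun Dec 16 2012.

Sun Dec 16 2012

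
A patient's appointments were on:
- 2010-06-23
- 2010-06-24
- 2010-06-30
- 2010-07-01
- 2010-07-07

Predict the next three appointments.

2010-07-08, 2010-07-14, 2010-07-15

Gaps: 1, 6, 1, 6 days — not constant, but cyclic with period 2.
The events fall on every Wednesday and Thursday.
The following Thursday is 2010-07-08.
Next Wednesday: 2010-07-14.
Next Thursday: 2010-07-15.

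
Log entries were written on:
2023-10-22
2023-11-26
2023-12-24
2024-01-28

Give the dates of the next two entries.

Gaps: 35, 28, 35 days — a mix of 28 and 35. Every date is a Sunday.
Each is the 4th Sunday of its month.
February 2024 — 4th Sunday is 2024-02-25.
March 2024 — 4th Sunday is 2024-03-24.

2024-02-25, 2024-03-24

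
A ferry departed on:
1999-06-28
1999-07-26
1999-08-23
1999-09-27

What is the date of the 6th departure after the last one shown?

2000-03-27

These are Mondays at 28- or 35-day spacing (28, 28, 35).
The pattern: 4th Monday of the month.
October 1999 — 4th Monday is 1999-10-25.
November 1999 — 4th Monday is 1999-11-22.
December 1999 — 4th Monday is 1999-12-27.
4th Monday of January 2000: 2000-01-24.
February 2000 — 4th Monday is 2000-02-28.
4th Monday of March 2000: 2000-03-27.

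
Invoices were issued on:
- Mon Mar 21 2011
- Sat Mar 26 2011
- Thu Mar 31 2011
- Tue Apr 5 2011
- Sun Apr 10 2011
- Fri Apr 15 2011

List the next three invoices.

Wed Apr 20 2011, Mon Apr 25 2011, Sat Apr 30 2011

The spacing is 5, 5, 5, 5, 5 days — always 5 days.
Fri Apr 15 2011 + 5 days = Wed Apr 20 2011.
Wed Apr 20 2011 + 5 days = Mon Apr 25 2011.
Mon Apr 25 2011 + 5 days = Sat Apr 30 2011.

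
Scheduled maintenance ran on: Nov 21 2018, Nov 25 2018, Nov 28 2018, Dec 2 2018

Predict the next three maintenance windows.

The gap pattern 4, 3, 4 repeats every 2 events.
These are the Wednesdays and Sundays of each week.
The following Wednesday is Dec 5 2018.
The following Sunday is Dec 9 2018.
Next Wednesday: Dec 12 2018.

Dec 5 2018, Dec 9 2018, Dec 12 2018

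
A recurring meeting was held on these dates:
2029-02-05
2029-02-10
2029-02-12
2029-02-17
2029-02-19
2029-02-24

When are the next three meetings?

2029-02-26, 2029-03-03, 2029-03-05

Gaps: 5, 2, 5, 2, 5 days — not constant, but cyclic with period 2.
The events fall on every Monday and Saturday.
Next Monday: 2029-02-26.
Next Saturday: 2029-03-03.
The following Monday is 2029-03-05.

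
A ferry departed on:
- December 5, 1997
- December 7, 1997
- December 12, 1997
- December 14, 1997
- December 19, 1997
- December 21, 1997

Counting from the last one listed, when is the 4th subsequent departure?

Every event lands on a Friday or Sunday (gaps cycle 2, 5, 2, 5, 2).
So the schedule is: every Friday and Sunday.
Next Friday: December 26, 1997.
The following Sunday is December 28, 1997.
The following Friday is January 2, 1998.
The following Sunday is January 4, 1998.

January 4, 1998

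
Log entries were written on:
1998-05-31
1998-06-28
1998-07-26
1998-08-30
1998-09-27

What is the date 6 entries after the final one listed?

1999-03-28

All Sundays; the gaps (28, 28, 35, 28) vary with month length.
This is the last Sunday of each month.
October 1998 ends with Sunday 1998-10-25.
November 1998 ends with Sunday 1998-11-29.
December 1998 ends with Sunday 1998-12-27.
Last Sunday of January 1999: 1999-01-31.
Last Sunday of February 1999: 1999-02-28.
March 1999 ends with Sunday 1999-03-28.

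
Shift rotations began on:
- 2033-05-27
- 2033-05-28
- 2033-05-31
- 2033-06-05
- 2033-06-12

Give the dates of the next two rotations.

2033-06-21, 2033-07-02

Intervals are 1, 3, 5, 7 days — an arithmetic progression with common difference 2.
Next gap: 9 days. 2033-06-12 + 9 days = 2033-06-21.
Next gap: 11 days. 2033-06-21 + 11 days = 2033-07-02.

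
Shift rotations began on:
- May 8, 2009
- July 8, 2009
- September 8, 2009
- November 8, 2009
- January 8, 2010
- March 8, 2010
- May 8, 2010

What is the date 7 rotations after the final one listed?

Gaps: 61, 62, 61, 61, 59, 61 days — not constant. Every event is on the 8th of the month.
Pattern: the 8th of every 2 months.
Next: July 2010 → July 8, 2010.
Next: September 2010 → September 8, 2010.
Next: November 2010 → November 8, 2010.
Next: January 2011 → January 8, 2011.
March 2011: March 8, 2011.
May 2011: May 8, 2011.
July 2011: July 8, 2011.

July 8, 2011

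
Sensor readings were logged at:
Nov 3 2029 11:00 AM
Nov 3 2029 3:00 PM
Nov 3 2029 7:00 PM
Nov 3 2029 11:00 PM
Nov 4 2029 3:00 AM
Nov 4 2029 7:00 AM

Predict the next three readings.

Gaps: 4, 4, 4, 4, 4 hours — each event is 4 hours after the previous one.
Nov 4 2029 7:00 AM + 4 h = Nov 4 2029 11:00 AM.
Nov 4 2029 11:00 AM + 4 h = Nov 4 2029 3:00 PM.
Nov 4 2029 3:00 PM + 4 h = Nov 4 2029 7:00 PM.

Nov 4 2029 11:00 AM, Nov 4 2029 3:00 PM, Nov 4 2029 7:00 PM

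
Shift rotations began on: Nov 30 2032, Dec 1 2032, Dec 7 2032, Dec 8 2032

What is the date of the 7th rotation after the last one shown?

Jan 4 2033

Gaps: 1, 6, 1 days — not constant, but cyclic with period 2.
The events fall on every Tuesday and Wednesday.
Next Tuesday: Dec 14 2032.
Next Wednesday: Dec 15 2032.
Next Tuesday: Dec 21 2032.
The following Wednesday is Dec 22 2032.
The following Tuesday is Dec 28 2032.
Next Wednesday: Dec 29 2032.
The following Tuesday is Jan 4 2033.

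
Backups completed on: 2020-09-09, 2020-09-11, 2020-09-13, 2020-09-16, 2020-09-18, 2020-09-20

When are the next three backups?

The gap pattern 2, 2, 3, 2, 2 repeats every 3 events.
These are the Wednesdays, Fridays and Sundays of each week.
Next Wednesday: 2020-09-23.
The following Friday is 2020-09-25.
Next Sunday: 2020-09-27.

2020-09-23, 2020-09-25, 2020-09-27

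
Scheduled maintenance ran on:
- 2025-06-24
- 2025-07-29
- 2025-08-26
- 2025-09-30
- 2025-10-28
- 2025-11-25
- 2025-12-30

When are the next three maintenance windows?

2026-01-27, 2026-02-24, 2026-03-31

These are Tuesdays with 35, 28, 35, 28, 28, 35-day gaps.
Each is the final Tuesday of its month — 2025-07-29 is past the 28th, so '4th Tuesday' doesn't fit.
Last Tuesday of January 2026: 2026-01-27.
February 2026 ends with Tuesday 2026-02-24.
March 2026 ends with Tuesday 2026-03-31.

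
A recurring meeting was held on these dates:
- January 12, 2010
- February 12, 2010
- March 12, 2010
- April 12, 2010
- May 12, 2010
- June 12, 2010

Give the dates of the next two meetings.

Gaps: 31, 28, 31, 30, 31 days — not constant. Every event is on the 12th of the month.
Pattern: the 12th of each month.
July 2010: July 12, 2010.
August 2010: August 12, 2010.

July 12, 2010; August 12, 2010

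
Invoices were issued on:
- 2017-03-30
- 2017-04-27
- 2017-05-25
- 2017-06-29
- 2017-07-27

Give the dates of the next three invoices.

2017-08-31, 2017-09-28, 2017-10-26

These are Thursdays with 28, 28, 35, 28-day gaps.
Each is the final Thursday of its month — 2017-03-30 is past the 28th, so '4th Thursday' doesn't fit.
Last Thursday of August 2017: 2017-08-31.
Last Thursday of September 2017: 2017-09-28.
Last Thursday of October 2017: 2017-10-26.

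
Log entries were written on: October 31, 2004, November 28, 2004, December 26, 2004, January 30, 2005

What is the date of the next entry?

These are Sundays with 28, 28, 35-day gaps.
Each is the final Sunday of its month — October 31, 2004 is past the 28th, so '4th Sunday' doesn't fit.
February 2005 ends with Sunday February 27, 2005.

February 27, 2005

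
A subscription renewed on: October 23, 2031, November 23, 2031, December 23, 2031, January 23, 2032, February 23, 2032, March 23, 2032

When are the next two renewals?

The day-of-month is always 23 (31, 30, 31, 31, 29 days between events).
So this recurs on the 23rd of each month.
April 2032: April 23, 2032.
May 2032: May 23, 2032.

April 23, 2032; May 23, 2032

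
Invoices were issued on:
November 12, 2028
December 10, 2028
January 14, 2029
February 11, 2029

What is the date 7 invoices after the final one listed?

September 9, 2029

These are Sundays at 28- or 35-day spacing (28, 35, 28).
The pattern: 2nd Sunday of the month.
2nd Sunday of March 2029: March 11, 2029.
April 2029 — 2nd Sunday is April 8, 2029.
May 2029 — 2nd Sunday is May 13, 2029.
2nd Sunday of June 2029: June 10, 2029.
2nd Sunday of July 2029: July 8, 2029.
2nd Sunday of August 2029: August 12, 2029.
September 2029 — 2nd Sunday is September 9, 2029.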